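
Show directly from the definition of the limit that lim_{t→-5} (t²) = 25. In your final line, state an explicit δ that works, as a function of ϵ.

Fix ϵ > 0. We seek δ > 0 with 0 < |t + 5| < δ ⇒ |t² − 25| < ϵ.
Factor: t² − 25 = (t + 5)(t - 5), so |t² − 25| = |t + 5|·|t - 5|.
Restrict δ ≤ 1. Then |t + 5| < 1 gives |t| < 6, so by the triangle inequality |t - 5| ≤ 6 + 5 = 11.
Hence |t² − 25| ≤ 11|t + 5|, which is < ϵ once |t + 5| < ϵ/11.
Take δ = min(1, ϵ/11). If 0 < |t + 5| < δ then both bounds hold and |t² − 25| ≤ 11|t + 5| < 11·(ϵ/11) = ϵ.

δ = min(1, ϵ/11)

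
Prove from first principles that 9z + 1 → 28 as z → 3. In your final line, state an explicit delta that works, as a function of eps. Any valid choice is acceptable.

delta = eps/9

Suppose eps > 0. We need delta > 0 so that 0 < |z − 3| < delta implies |(9z + 1) − 28| < eps.
Since (9z + 1) − 28 = 9(z − 3), we have |(9z + 1) − 28| = 9|z − 3|.
Thus it suffices that |z − 3| < eps/9.
Take delta = eps/9. If 0 < |z − 3| < delta then |(9z + 1) − 28| = 9|z − 3| < 9·(eps/9) = eps.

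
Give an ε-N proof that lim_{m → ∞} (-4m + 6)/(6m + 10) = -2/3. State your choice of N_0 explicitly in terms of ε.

Suppose ε > 0. For m ≥ 1, |(-4m + 6)/(6m + 10) + 2/3| = |76|/(6(6m + 10)) = 76/(6(6m + 10)).
Since 6m + 10 ≥ 6m for m ≥ 1, this is ≤ 76/(6·6m) = (19/9)/m.
So |(-4m + 6)/(6m + 10) + 2/3| < ε whenever m > (19/9)/ε.
Take N_0 = (19/9)/ε. If m > N_0 then |(-4m + 6)/(6m + 10) + 2/3| ≤ (19/9)/m < ε.

N_0 = (19/9)/ε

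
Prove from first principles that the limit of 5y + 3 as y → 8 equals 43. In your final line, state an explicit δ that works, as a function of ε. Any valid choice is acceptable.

Let ε > 0. We need δ > 0 so that 0 < |y − 8| < δ implies |(5y + 3) − 43| < ε.
|(5y + 3) − 43| = |5y - 40| = 5|y − 8|.
Thus it suffices that |y − 8| < ε/5.
Take δ = ε/5. If 0 < |y − 8| < δ then |(5y + 3) − 43| = 5|y − 8| < 5·(ε/5) = ε.

δ = ε/5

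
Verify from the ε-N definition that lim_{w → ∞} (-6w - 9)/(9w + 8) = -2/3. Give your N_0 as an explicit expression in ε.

N_0 = (11/27)/ε

Suppose ε > 0. We seek N_0 > 0 such that w > N_0 implies |(-6w - 9)/(9w + 8) + 2/3| < ε.
(-6w - 9)/(9w + 8) + 2/3 = (9(-6w - 9) − (-6)(9w + 8)) / (9(9w + 8)) = -33/(9(9w + 8)).
For w > 0 we have 9w + 8 > 9w, so |(-6w - 9)/(9w + 8) + 2/3| = 33/(9(9w + 8)) < 33/(9·9w) = (11/27)/w.
Thus |(-6w - 9)/(9w + 8) + 2/3| < ε whenever w > (11/27)/ε.
Take N_0 = (11/27)/ε. If w > N_0 then |(-6w - 9)/(9w + 8) + 2/3| < (11/27)/w < ε.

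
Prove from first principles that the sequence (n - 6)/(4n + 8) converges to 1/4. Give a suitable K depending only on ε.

K = 2/ε

Let ε > 0 be given. For n ≥ 1, |(n - 6)/(4n + 8) − (1/4)| = |-32|/(4(4n + 8)) = 32/(4(4n + 8)).
Since 4n + 8 ≥ 4n for n ≥ 1, this is ≤ 32/(4·4n) = 2/n.
So |(n - 6)/(4n + 8) − (1/4)| < ε whenever n > 2/ε.
Take K = 2/ε. If n > K then |(n - 6)/(4n + 8) − (1/4)| ≤ 2/n < ε.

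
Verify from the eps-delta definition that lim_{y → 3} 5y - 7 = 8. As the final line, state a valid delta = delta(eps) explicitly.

Fix eps > 0. We need delta > 0 so that 0 < |y − 3| < delta implies |(5y - 7) − 8| < eps.
|(5y - 7) − 8| = |5y - 15| = 5|y − 3|.
So 5|y − 3| < eps exactly when |y − 3| < eps/5.
Take delta = eps/5. If 0 < |y − 3| < delta then |(5y - 7) − 8| = 5|y − 3| < 5·(eps/5) = eps.

delta = eps/5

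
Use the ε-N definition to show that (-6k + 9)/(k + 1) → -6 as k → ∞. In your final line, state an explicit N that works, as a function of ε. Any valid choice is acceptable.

Fix ε > 0. For k ≥ 1, |(-6k + 9)/(k + 1) + 6| = |15|/((k + 1)) = 15/((k + 1)).
Since k + 1 ≥ k for k ≥ 1, this is ≤ 15/(k) = 15/k.
So |(-6k + 9)/(k + 1) + 6| < ε whenever k > 15/ε.
Take N = 15/ε. If k > N then |(-6k + 9)/(k + 1) + 6| ≤ 15/k < ε.

N = 15/ε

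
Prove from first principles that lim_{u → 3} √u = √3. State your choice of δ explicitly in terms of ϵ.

Let ϵ > 0. We want δ > 0 such that 0 < |u − 3| < δ implies |√u − √3| < ϵ.
Rationalise: √u − √3 = (u − 3)/(√u + √3), so |√u − √3| = |u − 3|/(√u + √3).
Restrict δ ≤ 3 so that |u − 3| < 3 forces u > 0, and then √u + √3 > √3.
Hence |√u − √3| < |u − 3|/√3, which is < ϵ once |u − 3| < √3·ϵ.
Take δ = min(3, √3·ϵ). If 0 < |u − 3| < δ then u > 0 and |√u − √3| < |u − 3|/√3 < ϵ.

δ = min(3, √3·ϵ)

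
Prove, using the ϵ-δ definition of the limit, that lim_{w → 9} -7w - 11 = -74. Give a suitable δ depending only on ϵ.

δ = ϵ/7

Let ϵ > 0 be given. We need δ > 0 so that 0 < |w − 9| < δ implies |(-7w - 11) + 74| < ϵ.
|(-7w - 11) + 74| = |-7w + 63| = 7|w − 9|.
Thus it suffices that |w − 9| < ϵ/7.
Choosing δ = ϵ/7 gives |(-7w - 11) + 74| = 7|w − 9| < ϵ whenever |w − 9| < δ.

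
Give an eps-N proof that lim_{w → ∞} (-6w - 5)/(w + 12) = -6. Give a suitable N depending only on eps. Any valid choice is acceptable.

Fix eps > 0. We seek N > 0 such that w > N implies |(-6w - 5)/(w + 12) + 6| < eps.
(-6w - 5)/(w + 12) + 6 = ((-6w - 5) − (-6)(w + 12)) / ((w + 12)) = 67/((w + 12)).
For w > 0 we have w + 12 > w, so |(-6w - 5)/(w + 12) + 6| = 67/((w + 12)) < 67/(w) = 67/w.
Thus |(-6w - 5)/(w + 12) + 6| < eps whenever w > 67/eps.
Take N = 67/eps. If w > N then |(-6w - 5)/(w + 12) + 6| < 67/w < eps.

N = 67/eps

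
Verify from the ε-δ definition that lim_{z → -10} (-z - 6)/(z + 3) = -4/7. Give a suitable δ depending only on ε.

δ = min(7/2, (49/6)ε)

Fix ε > 0. We want δ > 0 with 0 < |z + 10| < δ ⇒ |(-z - 6)/(z + 3) + 4/7| < ε.
Combining over a common denominator, (-z - 6)/(z + 3) + 4/7 = [(-z - 6)·(-7) − 4·(z + 3)] / [(-7)·(z + 3)] = 3(z + 10) / ((-7)(z + 3)).
So |(-z - 6)/(z + 3) + 4/7| = 3|z + 10| / (7·|z + 3|).
Require δ ≤ 7/2, so |z + 3| ≥ |-7| − |z + 10| > 7 − 7/2 = 7/2.
Hence |(-z - 6)/(z + 3) + 4/7| < 3|z + 10|/(7·(7/2)) = (6/49)|z + 10|, which is < ε once |z + 10| < (49/6)ε.
Take δ = min(7/2, (49/6)ε). Then 0 < |z + 10| < δ forces both bounds, so |(-z - 6)/(z + 3) + 4/7| < ε.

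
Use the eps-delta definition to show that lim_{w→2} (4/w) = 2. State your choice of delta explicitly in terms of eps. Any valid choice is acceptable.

delta = min(1, (1/2)eps)

Suppose eps > 0. We seek delta > 0 such that 0 < |w − 2| < delta implies |4/w − 2| < eps.
|4/w − 2| = 4·|2 − w|/(2·|w|) = 4|w − 2|/(2|w|).
Require delta ≤ 1 so that |w| > 2 − 1 = 1, hence 2|w| > 2.
Then |4/w − 2| < 4|w − 2|/2, which is < eps when |w − 2| < (1/2)eps.
Take delta = min(1, (1/2)eps). Then 0 < |w − 2| < delta gives both |w − 2| < 1 and |w − 2| < (1/2)eps, so |4/w − 2| < eps.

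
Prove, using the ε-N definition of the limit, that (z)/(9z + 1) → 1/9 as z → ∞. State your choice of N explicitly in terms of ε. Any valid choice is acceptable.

Fix ε > 0. We seek N > 0 such that z > N implies |(z)/(9z + 1) − (1/9)| < ε.
(z)/(9z + 1) − (1/9) = (9(z) − (9z + 1)) / (9(9z + 1)) = -1/(9(9z + 1)).
For z > 0 we have 9z + 1 > 9z, so |(z)/(9z + 1) − (1/9)| = 1/(9(9z + 1)) < 1/(9·9z) = (1/81)/z.
Thus |(z)/(9z + 1) − (1/9)| < ε whenever z > (1/81)/ε.
Take N = (1/81)/ε. If z > N then |(z)/(9z + 1) − (1/9)| < (1/81)/z < ε.

N = (1/81)/ε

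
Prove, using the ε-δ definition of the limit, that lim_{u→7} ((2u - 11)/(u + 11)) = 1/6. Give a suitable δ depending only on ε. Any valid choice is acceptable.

δ = min(9, (54/11)ε)

Suppose ε > 0. We want δ > 0 with 0 < |u − 7| < δ ⇒ |(2u - 11)/(u + 11) − (1/6)| < ε.
Combining over a common denominator, (2u - 11)/(u + 11) − (1/6) = [(2u - 11)·18 − 3·(u + 11)] / [18·(u + 11)] = 33(u − 7) / (18(u + 11)).
So |(2u - 11)/(u + 11) − (1/6)| = 33|u − 7| / (18·|u + 11|).
Require δ ≤ 9, so |u + 11| ≥ |18| − |u − 7| > 18 − 9 = 9.
Hence |(2u - 11)/(u + 11) − (1/6)| < 33|u − 7|/(18·9) = (11/54)|u − 7|, which is < ε once |u − 7| < (54/11)ε.
Take δ = min(9, (54/11)ε). Then 0 < |u − 7| < δ forces both bounds, so |(2u - 11)/(u + 11) − (1/6)| < ε.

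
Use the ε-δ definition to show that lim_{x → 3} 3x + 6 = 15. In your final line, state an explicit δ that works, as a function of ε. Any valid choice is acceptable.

Let ε > 0 be given. We need δ > 0 so that 0 < |x − 3| < δ implies |(3x + 6) − 15| < ε.
Since (3x + 6) − 15 = 3(x − 3), we have |(3x + 6) − 15| = 3|x − 3|.
So 3|x − 3| < ε exactly when |x − 3| < ε/3.
Take δ = ε/3. If 0 < |x − 3| < δ then |(3x + 6) − 15| = 3|x − 3| < 3·(ε/3) = ε.

δ = ε/3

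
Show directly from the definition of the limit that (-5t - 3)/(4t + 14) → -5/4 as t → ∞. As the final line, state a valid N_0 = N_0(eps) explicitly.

Suppose eps > 0. We seek N_0 > 0 such that t > N_0 implies |(-5t - 3)/(4t + 14) + 5/4| < eps.
(-5t - 3)/(4t + 14) + 5/4 = (4(-5t - 3) − (-5)(4t + 14)) / (4(4t + 14)) = 58/(4(4t + 14)).
For t > 0 we have 4t + 14 > 4t, so |(-5t - 3)/(4t + 14) + 5/4| = 58/(4(4t + 14)) < 58/(4·4t) = (29/8)/t.
Thus |(-5t - 3)/(4t + 14) + 5/4| < eps whenever t > (29/8)/eps.
Take N_0 = (29/8)/eps. If t > N_0 then |(-5t - 3)/(4t + 14) + 5/4| < (29/8)/t < eps.

N_0 = (29/8)/eps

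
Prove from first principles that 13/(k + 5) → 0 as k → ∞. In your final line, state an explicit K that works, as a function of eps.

Let eps > 0 be given. For k ≥ 1, |13/(k + 5) − 0| = 13/(k + 5) ≤ 13/k.
We need 13/k < eps, i.e. k > 13/eps.
Take K = 13/eps. If k > K then |13/(k + 5)| ≤ 13/k < eps.

K = 13/eps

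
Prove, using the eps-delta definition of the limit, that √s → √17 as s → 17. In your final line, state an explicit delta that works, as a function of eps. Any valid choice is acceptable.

delta = min(17, √17·eps)

Let eps > 0. We want delta > 0 such that 0 < |s − 17| < delta implies |√s − √17| < eps.
Rationalise: √s − √17 = (s − 17)/(√s + √17), so |√s − √17| = |s − 17|/(√s + √17).
Restrict delta ≤ 17 so that |s − 17| < 17 forces s > 0, and then √s + √17 > √17.
Hence |√s − √17| < |s − 17|/√17, which is < eps once |s − 17| < √17·eps.
Take delta = min(17, √17·eps). If 0 < |s − 17| < delta then s > 0 and |√s − √17| < |s − 17|/√17 < eps.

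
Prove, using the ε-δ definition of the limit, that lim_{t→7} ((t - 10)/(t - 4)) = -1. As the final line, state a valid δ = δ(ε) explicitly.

δ = min(3/2, (3/4)ε)

Let ε > 0. We want δ > 0 with 0 < |t − 7| < δ ⇒ |(t - 10)/(t - 4) + 1| < ε.
Combining over a common denominator, (t - 10)/(t - 4) + 1 = [(t - 10)·3 − (-3)·(t - 4)] / [3·(t - 4)] = 6(t − 7) / (3(t - 4)).
So |(t - 10)/(t - 4) + 1| = 6|t − 7| / (3·|t − 4|).
Require δ ≤ 3/2, so |t − 4| ≥ |3| − |t − 7| > 3 − 3/2 = 3/2.
Hence |(t - 10)/(t - 4) + 1| < 6|t − 7|/(3·(3/2)) = (4/3)|t − 7|, which is < ε once |t − 7| < (3/4)ε.
Take δ = min(3/2, (3/4)ε). Then 0 < |t − 7| < δ forces both bounds, so |(t - 10)/(t - 4) + 1| < ε.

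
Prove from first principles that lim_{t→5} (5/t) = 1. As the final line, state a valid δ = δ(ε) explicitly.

δ = min(5/2, (5/2)ε)

Let ε > 0. We seek δ > 0 such that 0 < |t − 5| < δ implies |5/t − 1| < ε.
|5/t − 1| = 5·|5 − t|/(5·|t|) = 5|t − 5|/(5|t|).
Require δ ≤ 5/2 so that |t| > 5 − 5/2 = 5/2, hence 5|t| > 25/2.
Then |5/t − 1| < 5|t − 5|/(25/2), which is < ε when |t − 5| < (5/2)ε.
Take δ = min(5/2, (5/2)ε). Then 0 < |t − 5| < δ gives both |t − 5| < 5/2 and |t − 5| < (5/2)ε, so |5/t − 1| < ε.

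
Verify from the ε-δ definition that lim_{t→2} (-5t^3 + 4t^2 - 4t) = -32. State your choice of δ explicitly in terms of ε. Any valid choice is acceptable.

Fix ε > 0. We want δ > 0 such that 0 < |t − 2| < δ implies |(-5t^3 + 4t^2 - 4t) + 32| < ε.
(-5t^3 + 4t^2 - 4t) + 32 = -5t^3 + 4t^2 - 4t + 32 = (t − 2)(-5t^2 - 6t - 16).
So |(-5t^3 + 4t^2 - 4t) + 32| = |t − 2|·|-5t^2 - 6t - 16|.
Assume first that |t − 2| < 1, so |t| < 3. Then |-5t^2 - 6t - 16| ≤ 5·3^2 + 6·3 + 16 = 79.
Hence |(-5t^3 + 4t^2 - 4t) + 32| ≤ 79|t − 2| < ε provided |t − 2| < ε/79.
Take δ = min(1, ε/79). Then 0 < |t − 2| < δ gives both |t − 2| < 1 and |t − 2| < ε/79, so |(-5t^3 + 4t^2 - 4t) + 32| < ε.

δ = min(1, ε/79)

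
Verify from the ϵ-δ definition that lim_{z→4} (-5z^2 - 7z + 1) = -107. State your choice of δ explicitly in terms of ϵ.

Fix ϵ > 0. We want δ > 0 such that 0 < |z − 4| < δ implies |(-5z^2 - 7z + 1) + 107| < ϵ.
(-5z^2 - 7z + 1) + 107 = -5z^2 - 7z + 108 = (z − 4)(-5z - 27).
So |(-5z^2 - 7z + 1) + 107| = |z − 4|·|-5z - 27|.
Assume first that |z − 4| < 1, so |z| < 5. Then |-5z - 27| ≤ 5·5 + 27 = 52.
Hence |(-5z^2 - 7z + 1) + 107| ≤ 52|z − 4| < ϵ provided |z − 4| < ϵ/52.
Take δ = min(1, ϵ/52). Then 0 < |z − 4| < δ gives both |z − 4| < 1 and |z − 4| < ϵ/52, so |(-5z^2 - 7z + 1) + 107| < ϵ.

δ = min(1, ϵ/52)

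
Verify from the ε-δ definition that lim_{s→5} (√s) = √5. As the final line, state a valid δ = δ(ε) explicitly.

δ = min(5, √5·ε)

Fix ε > 0. We want δ > 0 such that 0 < |s − 5| < δ implies |√s − √5| < ε.
Rationalise: √s − √5 = (s − 5)/(√s + √5), so |√s − √5| = |s − 5|/(√s + √5).
Restrict δ ≤ 5 so that |s − 5| < 5 forces s > 0, and then √s + √5 > √5.
Hence |√s − √5| < |s − 5|/√5, which is < ε once |s − 5| < √5·ε.
Take δ = min(5, √5·ε). If 0 < |s − 5| < δ then s > 0 and |√s − √5| < |s − 5|/√5 < ε.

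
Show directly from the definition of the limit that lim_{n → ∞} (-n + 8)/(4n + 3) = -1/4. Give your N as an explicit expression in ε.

Let ε > 0. For n ≥ 1, |(-n + 8)/(4n + 3) + 1/4| = |35|/(4(4n + 3)) = 35/(4(4n + 3)).
Since 4n + 3 ≥ 4n for n ≥ 1, this is ≤ 35/(4·4n) = (35/16)/n.
So |(-n + 8)/(4n + 3) + 1/4| < ε whenever n > (35/16)/ε.
Take N = (35/16)/ε. If n > N then |(-n + 8)/(4n + 3) + 1/4| ≤ (35/16)/n < ε.

N = (35/16)/ε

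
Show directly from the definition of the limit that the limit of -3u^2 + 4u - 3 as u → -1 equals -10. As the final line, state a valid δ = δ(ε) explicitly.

Let ε > 0 be given. We want δ > 0 such that 0 < |u + 1| < δ implies |(-3u^2 + 4u - 3) + 10| < ε.
(-3u^2 + 4u - 3) + 10 = -3u^2 + 4u + 7 = (u + 1)(-3u + 7).
So |(-3u^2 + 4u - 3) + 10| = |u + 1|·|-3u + 7|.
Assume first that |u + 1| < 2, so |u| < 3. Then |-3u + 7| ≤ 3·3 + 7 = 16.
Hence |(-3u^2 + 4u - 3) + 10| ≤ 16|u + 1| < ε provided |u + 1| < ε/16.
Take δ = min(2, ε/16). Then 0 < |u + 1| < δ gives both |u + 1| < 2 and |u + 1| < ε/16, so |(-3u^2 + 4u - 3) + 10| < ε.

δ = min(2, ε/16)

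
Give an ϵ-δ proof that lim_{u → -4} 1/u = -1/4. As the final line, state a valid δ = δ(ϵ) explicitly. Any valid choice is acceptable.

Let ϵ > 0 be given. We seek δ > 0 such that 0 < |u + 4| < δ implies |1/u + 1/4| < ϵ.
|1/u + 1/4| = |-4 − u|/(4·|u|) = |u + 4|/(4|u|).
Require δ ≤ 2 so that |u| > 4 − 2 = 2, hence 4|u| > 8.
Then |1/u + 1/4| < |u + 4|/8, which is < ϵ when |u + 4| < 8ϵ.
Take δ = min(2, 8ϵ). Then 0 < |u + 4| < δ gives both |u + 4| < 2 and |u + 4| < 8ϵ, so |1/u + 1/4| < ϵ.

δ = min(2, 8ϵ)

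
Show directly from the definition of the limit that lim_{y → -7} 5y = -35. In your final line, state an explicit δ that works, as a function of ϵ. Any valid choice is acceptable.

δ = ϵ/5

Let ϵ > 0. We need δ > 0 so that 0 < |y + 7| < δ implies |(5y) + 35| < ϵ.
|(5y) + 35| = |5y + 35| = 5|y + 7|.
So 5|y + 7| < ϵ exactly when |y + 7| < ϵ/5.
Take δ = ϵ/5. If 0 < |y + 7| < δ then |(5y) + 35| = 5|y + 7| < 5·(ϵ/5) = ϵ.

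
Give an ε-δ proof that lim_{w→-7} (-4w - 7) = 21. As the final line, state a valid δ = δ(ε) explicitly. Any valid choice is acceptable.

Fix ε > 0. We need δ > 0 so that 0 < |w + 7| < δ implies |(-4w - 7) − 21| < ε.
|(-4w - 7) − 21| = |-4w - 28| = 4|w + 7|.
Thus it suffices that |w + 7| < ε/4.
Take δ = ε/4. If 0 < |w + 7| < δ then |(-4w - 7) − 21| = 4|w + 7| < 4·(ε/4) = ε.

δ = ε/4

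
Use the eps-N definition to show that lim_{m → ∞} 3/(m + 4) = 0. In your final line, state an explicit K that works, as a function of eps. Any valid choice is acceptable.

K = 3/eps

Suppose eps > 0. For m ≥ 1, |3/(m + 4) − 0| = 3/(m + 4) ≤ 3/m.
We need 3/m < eps, i.e. m > 3/eps.
Take K = 3/eps. If m > K then |3/(m + 4)| ≤ 3/m < eps.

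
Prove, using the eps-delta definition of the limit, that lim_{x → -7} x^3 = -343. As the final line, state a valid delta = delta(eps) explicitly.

Fix eps > 0. We seek delta > 0 with 0 < |x + 7| < delta ⇒ |x^3 + 343| < eps.
Factor: x^3 + 343 = (x + 7)(x^2 - 7x + 49), so |x^3 + 343| = |x + 7|·|x^2 - 7x + 49|.
Impose delta ≤ 1 so that |x| < 8; then |x^2 - 7x + 49| ≤ 169.
Hence |x^3 + 343| ≤ 169|x + 7|, which is < eps once |x + 7| < eps/169.
Take delta = min(1, eps/169). If 0 < |x + 7| < delta then both bounds hold and |x^3 + 343| ≤ 169|x + 7| < 169·(eps/169) = eps.

delta = min(1, eps/169)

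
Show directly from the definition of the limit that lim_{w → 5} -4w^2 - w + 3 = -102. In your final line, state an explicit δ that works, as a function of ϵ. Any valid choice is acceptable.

Suppose ϵ > 0. We want δ > 0 such that 0 < |w − 5| < δ implies |(-4w^2 - w + 3) + 102| < ϵ.
(-4w^2 - w + 3) + 102 = -4w^2 - w + 105 = (w − 5)(-4w - 21).
So |(-4w^2 - w + 3) + 102| = |w − 5|·|-4w - 21|.
Assume first that |w − 5| < 2, so |w| < 7. Then |-4w - 21| ≤ 4·7 + 21 = 49.
Hence |(-4w^2 - w + 3) + 102| ≤ 49|w − 5| < ϵ provided |w − 5| < ϵ/49.
Take δ = min(2, ϵ/49). Then 0 < |w − 5| < δ gives both |w − 5| < 2 and |w − 5| < ϵ/49, so |(-4w^2 - w + 3) + 102| < ϵ.

δ = min(2, ϵ/49)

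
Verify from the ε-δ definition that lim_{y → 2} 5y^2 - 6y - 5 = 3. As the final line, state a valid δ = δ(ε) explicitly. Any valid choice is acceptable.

Let ε > 0 be given. We want δ > 0 such that 0 < |y − 2| < δ implies |(5y^2 - 6y - 5) − 3| < ε.
(5y^2 - 6y - 5) − 3 = 5y^2 - 6y - 8 = (y − 2)(5y + 4).
So |(5y^2 - 6y - 5) − 3| = |y − 2|·|5y + 4|.
Assume first that |y − 2| < 1, so |y| < 3. Then |5y + 4| ≤ 5·3 + 4 = 19.
Hence |(5y^2 - 6y - 5) − 3| ≤ 19|y − 2| < ε provided |y − 2| < ε/19.
Take δ = min(1, ε/19). Then 0 < |y − 2| < δ gives both |y − 2| < 1 and |y − 2| < ε/19, so |(5y^2 - 6y - 5) − 3| < ε.

δ = min(1, ε/19)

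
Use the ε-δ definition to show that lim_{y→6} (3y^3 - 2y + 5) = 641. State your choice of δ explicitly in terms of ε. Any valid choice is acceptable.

Let ε > 0 be given. We want δ > 0 such that 0 < |y − 6| < δ implies |(3y^3 - 2y + 5) − 641| < ε.
(3y^3 - 2y + 5) − 641 = 3y^3 - 2y - 636 = (y − 6)(3y^2 + 18y + 106).
So |(3y^3 - 2y + 5) − 641| = |y − 6|·|3y^2 + 18y + 106|.
Require δ ≤ 1. Then |y − 6| < 1 gives |y| < 7, and by the triangle inequality |3y^2 + 18y + 106| ≤ 3·7^2 + 18·7 + 106 = 379.
Hence |(3y^3 - 2y + 5) − 641| ≤ 379|y − 6| < ε provided |y − 6| < ε/379.
Choosing δ = min(1, ε/379) ensures both conditions, hence |(3y^3 - 2y + 5) − 641| < ε.

δ = min(1, ε/379)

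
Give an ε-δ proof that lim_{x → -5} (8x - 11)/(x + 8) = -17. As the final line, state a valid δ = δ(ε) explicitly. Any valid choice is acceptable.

δ = min(3/2, (3/50)ε)

Let ε > 0 be given. We want δ > 0 with 0 < |x + 5| < δ ⇒ |(8x - 11)/(x + 8) + 17| < ε.
Combining over a common denominator, (8x - 11)/(x + 8) + 17 = [(8x - 11)·3 − (-51)·(x + 8)] / [3·(x + 8)] = 75(x + 5) / (3(x + 8)).
So |(8x - 11)/(x + 8) + 17| = 75|x + 5| / (3·|x + 8|).
Restrict δ ≤ 3/2. Then |x + 5| < 3/2 gives |x + 8| = |(x + 5) + 3| ≥ 3 − 3/2 = 3/2.
Hence |(8x - 11)/(x + 8) + 17| < 75|x + 5|/(3·(3/2)) = (50/3)|x + 5|, which is < ε once |x + 5| < (3/50)ε.
Take δ = min(3/2, (3/50)ε). Then 0 < |x + 5| < δ forces both bounds, so |(8x - 11)/(x + 8) + 17| < ε.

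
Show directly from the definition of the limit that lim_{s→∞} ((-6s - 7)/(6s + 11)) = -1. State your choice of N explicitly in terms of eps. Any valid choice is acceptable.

N = (2/3)/eps

Let eps > 0. We seek N > 0 such that s > N implies |(-6s - 7)/(6s + 11) + 1| < eps.
(-6s - 7)/(6s + 11) + 1 = (6(-6s - 7) − (-6)(6s + 11)) / (6(6s + 11)) = 24/(6(6s + 11)).
For s > 0 we have 6s + 11 > 6s, so |(-6s - 7)/(6s + 11) + 1| = 24/(6(6s + 11)) < 24/(6·6s) = (2/3)/s.
Thus |(-6s - 7)/(6s + 11) + 1| < eps whenever s > (2/3)/eps.
Take N = (2/3)/eps. If s > N then |(-6s - 7)/(6s + 11) + 1| < (2/3)/s < eps.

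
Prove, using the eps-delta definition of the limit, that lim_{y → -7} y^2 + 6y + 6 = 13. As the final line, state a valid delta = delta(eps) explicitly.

Fix eps > 0. We want delta > 0 such that 0 < |y + 7| < delta implies |(y^2 + 6y + 6) − 13| < eps.
(y^2 + 6y + 6) − 13 = y^2 + 6y - 7 = (y + 7)(y - 1).
So |(y^2 + 6y + 6) − 13| = |y + 7|·|y - 1|.
Assume first that |y + 7| < 1, so |y| < 8. Then |y - 1| ≤ 8 + 1 = 9.
Hence |(y^2 + 6y + 6) − 13| ≤ 9|y + 7| < eps provided |y + 7| < eps/9.
Take delta = min(1, eps/9). Then 0 < |y + 7| < delta gives both |y + 7| < 1 and |y + 7| < eps/9, so |(y^2 + 6y + 6) − 13| < eps.

delta = min(1, eps/9)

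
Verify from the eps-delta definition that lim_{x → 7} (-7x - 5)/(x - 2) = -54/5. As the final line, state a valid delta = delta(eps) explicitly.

Let eps > 0. We want delta > 0 with 0 < |x − 7| < delta ⇒ |(-7x - 5)/(x - 2) + 54/5| < eps.
Combining over a common denominator, (-7x - 5)/(x - 2) + 54/5 = [(-7x - 5)·5 − (-54)·(x - 2)] / [5·(x - 2)] = 19(x − 7) / (5(x - 2)).
So |(-7x - 5)/(x - 2) + 54/5| = 19|x − 7| / (5·|x − 2|).
Require delta ≤ 5/2, so |x − 2| ≥ |5| − |x − 7| > 5 − 5/2 = 5/2.
Hence |(-7x - 5)/(x - 2) + 54/5| < 19|x − 7|/(5·(5/2)) = (38/25)|x − 7|, which is < eps once |x − 7| < (25/38)eps.
Take delta = min(5/2, (25/38)eps). Then 0 < |x − 7| < delta forces both bounds, so |(-7x - 5)/(x - 2) + 54/5| < eps.

delta = min(5/2, (25/38)eps)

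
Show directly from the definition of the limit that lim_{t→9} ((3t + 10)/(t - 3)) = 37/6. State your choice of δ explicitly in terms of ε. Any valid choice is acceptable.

Suppose ε > 0. We want δ > 0 with 0 < |t − 9| < δ ⇒ |(3t + 10)/(t - 3) − (37/6)| < ε.
Combining over a common denominator, (3t + 10)/(t - 3) − (37/6) = [(3t + 10)·6 − 37·(t - 3)] / [6·(t - 3)] = -19(t − 9) / (6(t - 3)).
So |(3t + 10)/(t - 3) − (37/6)| = 19|t − 9| / (6·|t − 3|).
Require δ ≤ 3, so |t − 3| ≥ |6| − |t − 9| > 6 − 3 = 3.
Hence |(3t + 10)/(t - 3) − (37/6)| < 19|t − 9|/(6·3) = (19/18)|t − 9|, which is < ε once |t − 9| < (18/19)ε.
Take δ = min(3, (18/19)ε). Then 0 < |t − 9| < δ forces both bounds, so |(3t + 10)/(t - 3) − (37/6)| < ε.

δ = min(3, (18/19)ε)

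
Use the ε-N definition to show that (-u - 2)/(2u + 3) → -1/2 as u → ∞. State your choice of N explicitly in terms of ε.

N = (1/4)/ε

Let ε > 0. We seek N > 0 such that u > N implies |(-u - 2)/(2u + 3) + 1/2| < ε.
(-u - 2)/(2u + 3) + 1/2 = (2(-u - 2) − (-1)(2u + 3)) / (2(2u + 3)) = -1/(2(2u + 3)).
For u > 0 we have 2u + 3 > 2u, so |(-u - 2)/(2u + 3) + 1/2| = 1/(2(2u + 3)) < 1/(2·2u) = (1/4)/u.
Thus |(-u - 2)/(2u + 3) + 1/2| < ε whenever u > (1/4)/ε.
Take N = (1/4)/ε. If u > N then |(-u - 2)/(2u + 3) + 1/2| < (1/4)/u < ε.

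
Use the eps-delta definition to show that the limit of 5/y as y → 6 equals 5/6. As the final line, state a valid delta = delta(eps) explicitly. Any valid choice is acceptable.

Let eps > 0. We seek delta > 0 such that 0 < |y − 6| < delta implies |5/y − (5/6)| < eps.
|5/y − (5/6)| = 5·|6 − y|/(6·|y|) = 5|y − 6|/(6|y|).
Require delta ≤ 3 so that |y| > 6 − 3 = 3, hence 6|y| > 18.
Then |5/y − (5/6)| < 5|y − 6|/18, which is < eps when |y − 6| < (18/5)eps.
Take delta = min(3, (18/5)eps). Then 0 < |y − 6| < delta gives both |y − 6| < 3 and |y − 6| < (18/5)eps, so |5/y − (5/6)| < eps.

delta = min(3, (18/5)eps)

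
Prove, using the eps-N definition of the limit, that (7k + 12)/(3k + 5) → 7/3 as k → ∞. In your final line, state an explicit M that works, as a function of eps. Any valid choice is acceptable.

M = (1/9)/eps

Fix eps > 0. For k ≥ 1, |(7k + 12)/(3k + 5) − (7/3)| = |1|/(3(3k + 5)) = 1/(3(3k + 5)).
Since 3k + 5 ≥ 3k for k ≥ 1, this is ≤ 1/(3·3k) = (1/9)/k.
So |(7k + 12)/(3k + 5) − (7/3)| < eps whenever k > (1/9)/eps.
Take M = (1/9)/eps. If k > M then |(7k + 12)/(3k + 5) − (7/3)| ≤ (1/9)/k < eps.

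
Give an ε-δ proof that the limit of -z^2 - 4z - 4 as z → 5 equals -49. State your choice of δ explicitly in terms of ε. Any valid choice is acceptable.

Suppose ε > 0. We want δ > 0 such that 0 < |z − 5| < δ implies |(-z^2 - 4z - 4) + 49| < ε.
(-z^2 - 4z - 4) + 49 = -z^2 - 4z + 45 = (z − 5)(-z - 9).
So |(-z^2 - 4z - 4) + 49| = |z − 5|·|-z - 9|.
Assume first that |z − 5| < 2, so |z| < 7. Then |-z - 9| ≤ 7 + 9 = 16.
Hence |(-z^2 - 4z - 4) + 49| ≤ 16|z − 5| < ε provided |z − 5| < ε/16.
Choosing δ = min(2, ε/16) ensures both conditions, hence |(-z^2 - 4z - 4) + 49| < ε.

δ = min(2, ε/16)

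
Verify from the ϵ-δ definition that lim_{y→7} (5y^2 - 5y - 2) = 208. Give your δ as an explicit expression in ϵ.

Let ϵ > 0 be given. We want δ > 0 such that 0 < |y − 7| < δ implies |(5y^2 - 5y - 2) − 208| < ϵ.
(5y^2 - 5y - 2) − 208 = 5y^2 - 5y - 210 = (y − 7)(5y + 30).
So |(5y^2 - 5y - 2) − 208| = |y − 7|·|5y + 30|.
Assume first that |y − 7| < 1, so |y| < 8. Then |5y + 30| ≤ 5·8 + 30 = 70.
Hence |(5y^2 - 5y - 2) − 208| ≤ 70|y − 7| < ϵ provided |y − 7| < ϵ/70.
Choosing δ = min(1, ϵ/70) ensures both conditions, hence |(5y^2 - 5y - 2) − 208| < ϵ.

δ = min(1, ϵ/70)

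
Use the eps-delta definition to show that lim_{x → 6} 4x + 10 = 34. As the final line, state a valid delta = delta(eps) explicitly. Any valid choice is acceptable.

delta = eps/4

Suppose eps > 0. We need delta > 0 so that 0 < |x − 6| < delta implies |(4x + 10) − 34| < eps.
|(4x + 10) − 34| = |4x - 24| = 4|x − 6|.
Thus it suffices that |x − 6| < eps/4.
Choosing delta = eps/4 gives |(4x + 10) − 34| = 4|x − 6| < eps whenever |x − 6| < delta.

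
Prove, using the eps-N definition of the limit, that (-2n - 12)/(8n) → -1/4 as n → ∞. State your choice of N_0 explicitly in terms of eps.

N_0 = (3/2)/eps

Fix eps > 0. For n ≥ 1, |(-2n - 12)/(8n) + 1/4| = |-96|/(8(8n)) = 96/(8(8n)).
Since 8n ≥ 8n for n ≥ 1, this is ≤ 96/(8·8n) = (3/2)/n.
So |(-2n - 12)/(8n) + 1/4| < eps whenever n > (3/2)/eps.
Take N_0 = (3/2)/eps. If n > N_0 then |(-2n - 12)/(8n) + 1/4| ≤ (3/2)/n < eps.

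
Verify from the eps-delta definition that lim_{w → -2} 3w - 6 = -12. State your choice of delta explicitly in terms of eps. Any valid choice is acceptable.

delta = eps/3

Let eps > 0 be given. We need delta > 0 so that 0 < |w + 2| < delta implies |(3w - 6) + 12| < eps.
Since (3w - 6) + 12 = 3(w + 2), we have |(3w - 6) + 12| = 3|w + 2|.
Thus it suffices that |w + 2| < eps/3.
Choosing delta = eps/3 gives |(3w - 6) + 12| = 3|w + 2| < eps whenever |w + 2| < delta.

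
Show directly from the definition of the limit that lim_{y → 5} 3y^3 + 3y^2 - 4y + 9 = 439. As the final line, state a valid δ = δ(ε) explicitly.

Let ε > 0. We want δ > 0 such that 0 < |y − 5| < δ implies |(3y^3 + 3y^2 - 4y + 9) − 439| < ε.
(3y^3 + 3y^2 - 4y + 9) − 439 = 3y^3 + 3y^2 - 4y - 430 = (y − 5)(3y^2 + 18y + 86).
So |(3y^3 + 3y^2 - 4y + 9) − 439| = |y − 5|·|3y^2 + 18y + 86|.
Assume first that |y − 5| < 1, so |y| < 6. Then |3y^2 + 18y + 86| ≤ 3·6^2 + 18·6 + 86 = 302.
Hence |(3y^3 + 3y^2 - 4y + 9) − 439| ≤ 302|y − 5| < ε provided |y − 5| < ε/302.
Choosing δ = min(1, ε/302) ensures both conditions, hence |(3y^3 + 3y^2 - 4y + 9) − 439| < ε.

δ = min(1, ε/302)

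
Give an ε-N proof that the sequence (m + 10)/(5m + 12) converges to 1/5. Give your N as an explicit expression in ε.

Suppose ε > 0. For m ≥ 1, |(m + 10)/(5m + 12) − (1/5)| = |38|/(5(5m + 12)) = 38/(5(5m + 12)).
Since 5m + 12 ≥ 5m for m ≥ 1, this is ≤ 38/(5·5m) = (38/25)/m.
So |(m + 10)/(5m + 12) − (1/5)| < ε whenever m > (38/25)/ε.
Take N = (38/25)/ε. If m > N then |(m + 10)/(5m + 12) − (1/5)| ≤ (38/25)/m < ε.

N = (38/25)/ε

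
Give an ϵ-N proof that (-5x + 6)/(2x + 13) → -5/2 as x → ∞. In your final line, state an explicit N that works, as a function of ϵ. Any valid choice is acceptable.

Let ϵ > 0. We seek N > 0 such that x > N implies |(-5x + 6)/(2x + 13) + 5/2| < ϵ.
(-5x + 6)/(2x + 13) + 5/2 = (2(-5x + 6) − (-5)(2x + 13)) / (2(2x + 13)) = 77/(2(2x + 13)).
For x > 0 we have 2x + 13 > 2x, so |(-5x + 6)/(2x + 13) + 5/2| = 77/(2(2x + 13)) < 77/(2·2x) = (77/4)/x.
Thus |(-5x + 6)/(2x + 13) + 5/2| < ϵ whenever x > (77/4)/ϵ.
Take N = (77/4)/ϵ. If x > N then |(-5x + 6)/(2x + 13) + 5/2| < (77/4)/x < ϵ.

N = (77/4)/ϵ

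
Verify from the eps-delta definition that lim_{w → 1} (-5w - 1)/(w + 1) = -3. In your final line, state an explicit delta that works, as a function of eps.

Suppose eps > 0. We want delta > 0 with 0 < |w − 1| < delta ⇒ |(-5w - 1)/(w + 1) + 3| < eps.
Combining over a common denominator, (-5w - 1)/(w + 1) + 3 = [(-5w - 1)·2 − (-6)·(w + 1)] / [2·(w + 1)] = -4(w − 1) / (2(w + 1)).
So |(-5w - 1)/(w + 1) + 3| = 4|w − 1| / (2·|w + 1|).
Require delta ≤ 1, so |w + 1| ≥ |2| − |w − 1| > 2 − 1 = 1.
Hence |(-5w - 1)/(w + 1) + 3| < 4|w − 1|/(2·1) = 2|w − 1|, which is < eps once |w − 1| < (1/2)eps.
Take delta = min(1, (1/2)eps). Then 0 < |w − 1| < delta forces both bounds, so |(-5w - 1)/(w + 1) + 3| < eps.

delta = min(1, (1/2)eps)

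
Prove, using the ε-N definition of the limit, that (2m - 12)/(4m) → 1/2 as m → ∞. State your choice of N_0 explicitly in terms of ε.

N_0 = 3/ε

Let ε > 0 be given. For m ≥ 1, |(2m - 12)/(4m) − (1/2)| = |-48|/(4(4m)) = 48/(4(4m)).
Since 4m ≥ 4m for m ≥ 1, this is ≤ 48/(4·4m) = 3/m.
So |(2m - 12)/(4m) − (1/2)| < ε whenever m > 3/ε.
Take N_0 = 3/ε. If m > N_0 then |(2m - 12)/(4m) − (1/2)| ≤ 3/m < ε.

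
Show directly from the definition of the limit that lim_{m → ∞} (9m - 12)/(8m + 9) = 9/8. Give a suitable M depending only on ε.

M = (177/64)/ε

Let ε > 0 be given. For m ≥ 1, |(9m - 12)/(8m + 9) − (9/8)| = |-177|/(8(8m + 9)) = 177/(8(8m + 9)).
Since 8m + 9 ≥ 8m for m ≥ 1, this is ≤ 177/(8·8m) = (177/64)/m.
So |(9m - 12)/(8m + 9) − (9/8)| < ε whenever m > (177/64)/ε.
Take M = (177/64)/ε. If m > M then |(9m - 12)/(8m + 9) − (9/8)| ≤ (177/64)/m < ε.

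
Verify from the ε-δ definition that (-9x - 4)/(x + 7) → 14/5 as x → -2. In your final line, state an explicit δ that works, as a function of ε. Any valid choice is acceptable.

Let ε > 0 be given. We want δ > 0 with 0 < |x + 2| < δ ⇒ |(-9x - 4)/(x + 7) − (14/5)| < ε.
Combining over a common denominator, (-9x - 4)/(x + 7) − (14/5) = [(-9x - 4)·5 − 14·(x + 7)] / [5·(x + 7)] = -59(x + 2) / (5(x + 7)).
So |(-9x - 4)/(x + 7) − (14/5)| = 59|x + 2| / (5·|x + 7|).
Require δ ≤ 5/2, so |x + 7| ≥ |5| − |x + 2| > 5 − 5/2 = 5/2.
Hence |(-9x - 4)/(x + 7) − (14/5)| < 59|x + 2|/(5·(5/2)) = (118/25)|x + 2|, which is < ε once |x + 2| < (25/118)ε.
Take δ = min(5/2, (25/118)ε). Then 0 < |x + 2| < δ forces both bounds, so |(-9x - 4)/(x + 7) − (14/5)| < ε.

δ = min(5/2, (25/118)ε)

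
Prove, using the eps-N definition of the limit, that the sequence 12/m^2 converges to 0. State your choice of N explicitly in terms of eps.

N = (12/eps)^{1/2}

Let eps > 0 be given. For m ≥ 1, |12/m^2 − 0| = 12/m^2.
12/m^2 < eps ⇔ m^2 > 12/eps ⇔ m > (12/eps)^{1/2}.
Take N = (12/eps)^{1/2}. Then m > N implies 12/m^2 < eps.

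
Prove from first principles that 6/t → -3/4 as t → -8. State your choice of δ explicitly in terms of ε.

δ = min(4, (16/3)ε)

Fix ε > 0. We seek δ > 0 such that 0 < |t + 8| < δ implies |6/t + 3/4| < ε.
|6/t + 3/4| = 6·|-8 − t|/(8·|t|) = 6|t + 8|/(8|t|).
Require δ ≤ 4 so that |t| > 8 − 4 = 4, hence 8|t| > 32.
Then |6/t + 3/4| < 6|t + 8|/32, which is < ε when |t + 8| < (16/3)ε.
Take δ = min(4, (16/3)ε). Then 0 < |t + 8| < δ gives both |t + 8| < 4 and |t + 8| < (16/3)ε, so |6/t + 3/4| < ε.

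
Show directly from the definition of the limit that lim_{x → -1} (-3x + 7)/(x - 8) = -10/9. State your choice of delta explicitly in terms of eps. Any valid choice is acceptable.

Fix eps > 0. We want delta > 0 with 0 < |x + 1| < delta ⇒ |(-3x + 7)/(x - 8) + 10/9| < eps.
Combining over a common denominator, (-3x + 7)/(x - 8) + 10/9 = [(-3x + 7)·(-9) − 10·(x - 8)] / [(-9)·(x - 8)] = 17(x + 1) / ((-9)(x - 8)).
So |(-3x + 7)/(x - 8) + 10/9| = 17|x + 1| / (9·|x − 8|).
Require delta ≤ 9/2, so |x − 8| ≥ |-9| − |x + 1| > 9 − 9/2 = 9/2.
Hence |(-3x + 7)/(x - 8) + 10/9| < 17|x + 1|/(9·(9/2)) = (34/81)|x + 1|, which is < eps once |x + 1| < (81/34)eps.
Take delta = min(9/2, (81/34)eps). Then 0 < |x + 1| < delta forces both bounds, so |(-3x + 7)/(x - 8) + 10/9| < eps.

delta = min(9/2, (81/34)eps)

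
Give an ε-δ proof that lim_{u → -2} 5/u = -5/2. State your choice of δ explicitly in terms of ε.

Fix ε > 0. We seek δ > 0 such that 0 < |u + 2| < δ implies |5/u + 5/2| < ε.
|5/u + 5/2| = 5·|-2 − u|/(2·|u|) = 5|u + 2|/(2|u|).
Require δ ≤ 1 so that |u| > 2 − 1 = 1, hence 2|u| > 2.
Then |5/u + 5/2| < 5|u + 2|/2, which is < ε when |u + 2| < (2/5)ε.
Take δ = min(1, (2/5)ε). Then 0 < |u + 2| < δ gives both |u + 2| < 1 and |u + 2| < (2/5)ε, so |5/u + 5/2| < ε.

δ = min(1, (2/5)ε)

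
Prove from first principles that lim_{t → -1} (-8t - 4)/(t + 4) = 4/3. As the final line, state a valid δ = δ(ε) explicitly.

δ = min(3/2, (9/56)ε)

Let ε > 0 be given. We want δ > 0 with 0 < |t + 1| < δ ⇒ |(-8t - 4)/(t + 4) − (4/3)| < ε.
Combining over a common denominator, (-8t - 4)/(t + 4) − (4/3) = [(-8t - 4)·3 − 4·(t + 4)] / [3·(t + 4)] = -28(t + 1) / (3(t + 4)).
So |(-8t - 4)/(t + 4) − (4/3)| = 28|t + 1| / (3·|t + 4|).
Require δ ≤ 3/2, so |t + 4| ≥ |3| − |t + 1| > 3 − 3/2 = 3/2.
Hence |(-8t - 4)/(t + 4) − (4/3)| < 28|t + 1|/(3·(3/2)) = (56/9)|t + 1|, which is < ε once |t + 1| < (9/56)ε.
Take δ = min(3/2, (9/56)ε). Then 0 < |t + 1| < δ forces both bounds, so |(-8t - 4)/(t + 4) − (4/3)| < ε.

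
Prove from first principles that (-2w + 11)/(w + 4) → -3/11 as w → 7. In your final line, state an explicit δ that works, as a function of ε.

Let ε > 0 be given. We want δ > 0 with 0 < |w − 7| < δ ⇒ |(-2w + 11)/(w + 4) + 3/11| < ε.
Combining over a common denominator, (-2w + 11)/(w + 4) + 3/11 = [(-2w + 11)·11 − (-3)·(w + 4)] / [11·(w + 4)] = -19(w − 7) / (11(w + 4)).
So |(-2w + 11)/(w + 4) + 3/11| = 19|w − 7| / (11·|w + 4|).
Restrict δ ≤ 11/2. Then |w − 7| < 11/2 gives |w + 4| = |(w − 7) + 11| ≥ 11 − 11/2 = 11/2.
Hence |(-2w + 11)/(w + 4) + 3/11| < 19|w − 7|/(11·(11/2)) = (38/121)|w − 7|, which is < ε once |w − 7| < (121/38)ε.
Take δ = min(11/2, (121/38)ε). Then 0 < |w − 7| < δ forces both bounds, so |(-2w + 11)/(w + 4) + 3/11| < ε.

δ = min(11/2, (121/38)ε)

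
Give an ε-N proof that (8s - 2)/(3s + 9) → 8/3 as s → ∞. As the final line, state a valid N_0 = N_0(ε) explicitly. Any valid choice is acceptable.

N_0 = (26/3)/ε

Fix ε > 0. We seek N_0 > 0 such that s > N_0 implies |(8s - 2)/(3s + 9) − (8/3)| < ε.
(8s - 2)/(3s + 9) − (8/3) = (3(8s - 2) − 8(3s + 9)) / (3(3s + 9)) = -78/(3(3s + 9)).
For s > 0 we have 3s + 9 > 3s, so |(8s - 2)/(3s + 9) − (8/3)| = 78/(3(3s + 9)) < 78/(3·3s) = (26/3)/s.
Thus |(8s - 2)/(3s + 9) − (8/3)| < ε whenever s > (26/3)/ε.
Take N_0 = (26/3)/ε. If s > N_0 then |(8s - 2)/(3s + 9) − (8/3)| < (26/3)/s < ε.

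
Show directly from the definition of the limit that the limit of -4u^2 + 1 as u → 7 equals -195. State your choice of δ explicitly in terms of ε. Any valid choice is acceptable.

δ = min(1, ε/60)

Let ε > 0 be given. We want δ > 0 such that 0 < |u − 7| < δ implies |(-4u^2 + 1) + 195| < ε.
(-4u^2 + 1) + 195 = -4u^2 + 196 = (u − 7)(-4u - 28).
So |(-4u^2 + 1) + 195| = |u − 7|·|-4u - 28|.
Assume first that |u − 7| < 1, so |u| < 8. Then |-4u - 28| ≤ 4·8 + 28 = 60.
Hence |(-4u^2 + 1) + 195| ≤ 60|u − 7| < ε provided |u − 7| < ε/60.
Choosing δ = min(1, ε/60) ensures both conditions, hence |(-4u^2 + 1) + 195| < ε.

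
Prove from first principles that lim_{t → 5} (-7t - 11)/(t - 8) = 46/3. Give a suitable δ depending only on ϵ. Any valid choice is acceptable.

Fix ϵ > 0. We want δ > 0 with 0 < |t − 5| < δ ⇒ |(-7t - 11)/(t - 8) − (46/3)| < ϵ.
Combining over a common denominator, (-7t - 11)/(t - 8) − (46/3) = [(-7t - 11)·(-3) − (-46)·(t - 8)] / [(-3)·(t - 8)] = 67(t − 5) / ((-3)(t - 8)).
So |(-7t - 11)/(t - 8) − (46/3)| = 67|t − 5| / (3·|t − 8|).
Require δ ≤ 3/2, so |t − 8| ≥ |-3| − |t − 5| > 3 − 3/2 = 3/2.
Hence |(-7t - 11)/(t - 8) − (46/3)| < 67|t − 5|/(3·(3/2)) = (134/9)|t − 5|, which is < ϵ once |t − 5| < (9/134)ϵ.
Take δ = min(3/2, (9/134)ϵ). Then 0 < |t − 5| < δ forces both bounds, so |(-7t - 11)/(t - 8) − (46/3)| < ϵ.

δ = min(3/2, (9/134)ϵ)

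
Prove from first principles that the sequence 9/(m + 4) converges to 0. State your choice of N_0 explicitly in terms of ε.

Fix ε > 0. For m ≥ 1, |9/(m + 4) − 0| = 9/(m + 4) ≤ 9/m.
We need 9/m < ε, i.e. m > 9/ε.
Take N_0 = 9/ε. If m > N_0 then |9/(m + 4)| ≤ 9/m < ε.

N_0 = 9/ε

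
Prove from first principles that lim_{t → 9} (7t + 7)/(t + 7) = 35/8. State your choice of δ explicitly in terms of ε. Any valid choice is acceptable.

Fix ε > 0. We want δ > 0 with 0 < |t − 9| < δ ⇒ |(7t + 7)/(t + 7) − (35/8)| < ε.
Combining over a common denominator, (7t + 7)/(t + 7) − (35/8) = [(7t + 7)·16 − 70·(t + 7)] / [16·(t + 7)] = 42(t − 9) / (16(t + 7)).
So |(7t + 7)/(t + 7) − (35/8)| = 42|t − 9| / (16·|t + 7|).
Require δ ≤ 8, so |t + 7| ≥ |16| − |t − 9| > 16 − 8 = 8.
Hence |(7t + 7)/(t + 7) − (35/8)| < 42|t − 9|/(16·8) = (21/64)|t − 9|, which is < ε once |t − 9| < (64/21)ε.
Take δ = min(8, (64/21)ε). Then 0 < |t − 9| < δ forces both bounds, so |(7t + 7)/(t + 7) − (35/8)| < ε.

δ = min(8, (64/21)ε)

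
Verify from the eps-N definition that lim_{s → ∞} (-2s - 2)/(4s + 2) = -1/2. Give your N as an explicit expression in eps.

N = (1/4)/eps

Let eps > 0. We seek N > 0 such that s > N implies |(-2s - 2)/(4s + 2) + 1/2| < eps.
(-2s - 2)/(4s + 2) + 1/2 = (4(-2s - 2) − (-2)(4s + 2)) / (4(4s + 2)) = -4/(4(4s + 2)).
For s > 0 we have 4s + 2 > 4s, so |(-2s - 2)/(4s + 2) + 1/2| = 4/(4(4s + 2)) < 4/(4·4s) = (1/4)/s.
Thus |(-2s - 2)/(4s + 2) + 1/2| < eps whenever s > (1/4)/eps.
Take N = (1/4)/eps. If s > N then |(-2s - 2)/(4s + 2) + 1/2| < (1/4)/s < eps.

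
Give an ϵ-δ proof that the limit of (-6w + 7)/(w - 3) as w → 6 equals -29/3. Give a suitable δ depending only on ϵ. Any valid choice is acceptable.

δ = min(3/2, (9/22)ϵ)

Suppose ϵ > 0. We want δ > 0 with 0 < |w − 6| < δ ⇒ |(-6w + 7)/(w - 3) + 29/3| < ϵ.
Combining over a common denominator, (-6w + 7)/(w - 3) + 29/3 = [(-6w + 7)·3 − (-29)·(w - 3)] / [3·(w - 3)] = 11(w − 6) / (3(w - 3)).
So |(-6w + 7)/(w - 3) + 29/3| = 11|w − 6| / (3·|w − 3|).
Restrict δ ≤ 3/2. Then |w − 6| < 3/2 gives |w − 3| = |(w − 6) + 3| ≥ 3 − 3/2 = 3/2.
Hence |(-6w + 7)/(w - 3) + 29/3| < 11|w − 6|/(3·(3/2)) = (22/9)|w − 6|, which is < ϵ once |w − 6| < (9/22)ϵ.
Take δ = min(3/2, (9/22)ϵ). Then 0 < |w − 6| < δ forces both bounds, so |(-6w + 7)/(w - 3) + 29/3| < ϵ.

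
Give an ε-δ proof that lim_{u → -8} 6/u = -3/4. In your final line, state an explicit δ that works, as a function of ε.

Let ε > 0 be given. We seek δ > 0 such that 0 < |u + 8| < δ implies |6/u + 3/4| < ε.
|6/u + 3/4| = 6·|-8 − u|/(8·|u|) = 6|u + 8|/(8|u|).
Require δ ≤ 4 so that |u| > 8 − 4 = 4, hence 8|u| > 32.
Then |6/u + 3/4| < 6|u + 8|/32, which is < ε when |u + 8| < (16/3)ε.
Take δ = min(4, (16/3)ε). Then 0 < |u + 8| < δ gives both |u + 8| < 4 and |u + 8| < (16/3)ε, so |6/u + 3/4| < ε.

δ = min(4, (16/3)ε)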